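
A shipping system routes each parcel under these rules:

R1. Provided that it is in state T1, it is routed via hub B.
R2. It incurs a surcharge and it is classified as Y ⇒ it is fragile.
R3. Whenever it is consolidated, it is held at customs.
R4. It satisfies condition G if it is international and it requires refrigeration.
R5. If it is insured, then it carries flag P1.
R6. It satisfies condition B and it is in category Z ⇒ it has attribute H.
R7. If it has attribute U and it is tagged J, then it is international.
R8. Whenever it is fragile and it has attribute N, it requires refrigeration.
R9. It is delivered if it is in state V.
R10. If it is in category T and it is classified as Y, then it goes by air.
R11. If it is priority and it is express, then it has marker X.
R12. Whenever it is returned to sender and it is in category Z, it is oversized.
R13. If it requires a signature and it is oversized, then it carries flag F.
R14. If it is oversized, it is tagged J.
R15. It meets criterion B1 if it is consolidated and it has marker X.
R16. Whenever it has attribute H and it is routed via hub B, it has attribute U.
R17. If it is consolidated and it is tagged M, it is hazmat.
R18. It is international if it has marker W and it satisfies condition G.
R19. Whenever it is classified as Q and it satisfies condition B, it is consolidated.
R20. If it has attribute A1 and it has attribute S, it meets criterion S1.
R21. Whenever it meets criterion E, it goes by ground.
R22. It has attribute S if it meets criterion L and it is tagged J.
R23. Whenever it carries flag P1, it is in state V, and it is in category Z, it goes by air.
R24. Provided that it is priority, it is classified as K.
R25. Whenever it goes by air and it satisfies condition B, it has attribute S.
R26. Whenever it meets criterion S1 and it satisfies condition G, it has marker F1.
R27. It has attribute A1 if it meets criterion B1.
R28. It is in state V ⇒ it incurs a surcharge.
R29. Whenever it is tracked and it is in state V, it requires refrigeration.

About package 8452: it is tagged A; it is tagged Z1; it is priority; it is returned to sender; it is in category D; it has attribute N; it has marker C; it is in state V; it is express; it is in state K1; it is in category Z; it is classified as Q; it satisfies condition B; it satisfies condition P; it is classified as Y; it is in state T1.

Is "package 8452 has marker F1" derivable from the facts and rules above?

No

Forward chaining from the given facts derives: is routed via hub B, has attribute H, is delivered, has marker X, is oversized, is tagged J, has attribute U, is consolidated, is classified as K, incurs a surcharge, is fragile, is held at customs, is international, requires refrigeration, meets criterion B1, has attribute A1, satisfies condition G.
The only rule concluding "it has marker F1" is R26, which needs "it meets criterion S1"; that is never established.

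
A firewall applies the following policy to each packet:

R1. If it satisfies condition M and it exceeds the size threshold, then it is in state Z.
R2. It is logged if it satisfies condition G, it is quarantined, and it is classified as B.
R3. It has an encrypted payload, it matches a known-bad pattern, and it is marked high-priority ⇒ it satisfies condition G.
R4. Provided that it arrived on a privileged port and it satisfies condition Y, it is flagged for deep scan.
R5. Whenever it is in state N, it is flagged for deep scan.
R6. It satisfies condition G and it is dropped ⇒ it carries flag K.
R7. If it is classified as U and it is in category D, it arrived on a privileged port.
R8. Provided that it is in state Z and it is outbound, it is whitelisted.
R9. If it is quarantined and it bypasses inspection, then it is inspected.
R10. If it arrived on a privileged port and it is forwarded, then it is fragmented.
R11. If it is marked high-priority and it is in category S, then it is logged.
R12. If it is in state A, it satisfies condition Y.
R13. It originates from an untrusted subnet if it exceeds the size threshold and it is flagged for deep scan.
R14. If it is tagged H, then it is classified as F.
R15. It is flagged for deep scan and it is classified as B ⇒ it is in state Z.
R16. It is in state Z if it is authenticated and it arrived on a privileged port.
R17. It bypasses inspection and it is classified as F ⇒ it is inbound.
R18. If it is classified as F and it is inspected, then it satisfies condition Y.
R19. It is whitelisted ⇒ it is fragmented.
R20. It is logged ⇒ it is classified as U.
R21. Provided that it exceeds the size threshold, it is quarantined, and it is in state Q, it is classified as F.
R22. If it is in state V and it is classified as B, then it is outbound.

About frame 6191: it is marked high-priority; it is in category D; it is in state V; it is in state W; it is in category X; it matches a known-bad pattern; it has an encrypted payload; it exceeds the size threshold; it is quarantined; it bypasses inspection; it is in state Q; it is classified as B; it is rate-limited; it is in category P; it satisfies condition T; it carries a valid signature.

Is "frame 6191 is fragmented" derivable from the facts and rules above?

Yes

By R3 (it has an encrypted payload, it matches a known-bad pattern, it is marked high-priority): it satisfies condition G.
By R9 (it is quarantined, it bypasses inspection): it is inspected.
By R21 (it exceeds the size threshold, it is quarantined, it is in state Q): it is classified as F.
By R22 (it is in state V, it is classified as B): it is outbound.
By R2 (it satisfies condition G, it is quarantined, it is classified as B): it is logged.
By R18 (it is classified as F, it is inspected): it satisfies condition Y.
By R20 (it is logged): it is classified as U.
By R7 (it is classified as U, it is in category D): it arrived on a privileged port.
By R4 (it arrived on a privileged port, it satisfies condition Y): it is flagged for deep scan.
By R15 (it is flagged for deep scan, it is classified as B): it is in state Z.
By R8 (it is in state Z, it is outbound): it is whitelisted.
By R19 (it is whitelisted): it is fragmented.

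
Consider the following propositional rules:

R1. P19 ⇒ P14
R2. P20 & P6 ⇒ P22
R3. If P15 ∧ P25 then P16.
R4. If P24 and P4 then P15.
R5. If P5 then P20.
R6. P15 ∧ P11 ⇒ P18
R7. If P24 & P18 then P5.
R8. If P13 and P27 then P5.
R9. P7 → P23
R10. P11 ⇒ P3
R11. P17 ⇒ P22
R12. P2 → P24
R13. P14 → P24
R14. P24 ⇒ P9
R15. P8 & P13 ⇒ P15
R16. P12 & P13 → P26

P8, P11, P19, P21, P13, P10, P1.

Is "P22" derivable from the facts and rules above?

No

Forward chaining from the given facts derives: P14, P3, P24, P9, P15, P18, P5, P20.
Rules concluding P22: R2 needs P6; R11 needs P17 — none of these are established.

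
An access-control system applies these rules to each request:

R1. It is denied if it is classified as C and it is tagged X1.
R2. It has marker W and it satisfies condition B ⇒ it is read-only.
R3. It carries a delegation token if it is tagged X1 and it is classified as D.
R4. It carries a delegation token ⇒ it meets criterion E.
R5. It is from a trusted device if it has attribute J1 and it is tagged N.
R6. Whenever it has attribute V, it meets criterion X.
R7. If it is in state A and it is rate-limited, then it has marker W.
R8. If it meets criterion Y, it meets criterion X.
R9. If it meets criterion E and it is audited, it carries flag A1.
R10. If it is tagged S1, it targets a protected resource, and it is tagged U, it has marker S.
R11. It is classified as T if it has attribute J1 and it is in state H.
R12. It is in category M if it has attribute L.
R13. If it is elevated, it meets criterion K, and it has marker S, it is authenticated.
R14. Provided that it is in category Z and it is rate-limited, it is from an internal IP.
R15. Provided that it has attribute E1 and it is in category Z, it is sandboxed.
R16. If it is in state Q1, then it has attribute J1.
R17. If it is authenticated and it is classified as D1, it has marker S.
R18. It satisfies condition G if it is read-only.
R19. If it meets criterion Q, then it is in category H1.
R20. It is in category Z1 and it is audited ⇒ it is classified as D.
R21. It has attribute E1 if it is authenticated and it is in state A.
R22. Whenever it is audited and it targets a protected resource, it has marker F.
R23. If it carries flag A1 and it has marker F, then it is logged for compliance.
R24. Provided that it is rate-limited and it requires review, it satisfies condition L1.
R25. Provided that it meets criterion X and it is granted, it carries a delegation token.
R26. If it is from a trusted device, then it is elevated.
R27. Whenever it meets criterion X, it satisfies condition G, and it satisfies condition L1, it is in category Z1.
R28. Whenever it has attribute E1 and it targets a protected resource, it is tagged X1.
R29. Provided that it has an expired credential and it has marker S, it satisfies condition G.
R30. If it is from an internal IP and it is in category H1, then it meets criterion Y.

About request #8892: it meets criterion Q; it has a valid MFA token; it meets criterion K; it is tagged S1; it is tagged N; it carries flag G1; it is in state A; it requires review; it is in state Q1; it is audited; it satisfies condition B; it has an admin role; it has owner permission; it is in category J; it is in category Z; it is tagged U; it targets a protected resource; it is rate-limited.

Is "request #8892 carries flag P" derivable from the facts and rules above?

No

Forward chaining from the given facts derives: has marker W, has marker S, is from an internal IP, has attribute J1, is in category H1, has marker F, satisfies condition L1, meets criterion Y, is read-only, is from a trusted device, meets criterion X, satisfies condition G, is elevated, is in category Z1, is authenticated, is classified as D, has attribute E1, is tagged X1, carries a delegation token, meets criterion E, carries flag A1, is sandboxed, is logged for compliance.
No rule has "it carries flag P" as its conclusion, and it is not among the given facts.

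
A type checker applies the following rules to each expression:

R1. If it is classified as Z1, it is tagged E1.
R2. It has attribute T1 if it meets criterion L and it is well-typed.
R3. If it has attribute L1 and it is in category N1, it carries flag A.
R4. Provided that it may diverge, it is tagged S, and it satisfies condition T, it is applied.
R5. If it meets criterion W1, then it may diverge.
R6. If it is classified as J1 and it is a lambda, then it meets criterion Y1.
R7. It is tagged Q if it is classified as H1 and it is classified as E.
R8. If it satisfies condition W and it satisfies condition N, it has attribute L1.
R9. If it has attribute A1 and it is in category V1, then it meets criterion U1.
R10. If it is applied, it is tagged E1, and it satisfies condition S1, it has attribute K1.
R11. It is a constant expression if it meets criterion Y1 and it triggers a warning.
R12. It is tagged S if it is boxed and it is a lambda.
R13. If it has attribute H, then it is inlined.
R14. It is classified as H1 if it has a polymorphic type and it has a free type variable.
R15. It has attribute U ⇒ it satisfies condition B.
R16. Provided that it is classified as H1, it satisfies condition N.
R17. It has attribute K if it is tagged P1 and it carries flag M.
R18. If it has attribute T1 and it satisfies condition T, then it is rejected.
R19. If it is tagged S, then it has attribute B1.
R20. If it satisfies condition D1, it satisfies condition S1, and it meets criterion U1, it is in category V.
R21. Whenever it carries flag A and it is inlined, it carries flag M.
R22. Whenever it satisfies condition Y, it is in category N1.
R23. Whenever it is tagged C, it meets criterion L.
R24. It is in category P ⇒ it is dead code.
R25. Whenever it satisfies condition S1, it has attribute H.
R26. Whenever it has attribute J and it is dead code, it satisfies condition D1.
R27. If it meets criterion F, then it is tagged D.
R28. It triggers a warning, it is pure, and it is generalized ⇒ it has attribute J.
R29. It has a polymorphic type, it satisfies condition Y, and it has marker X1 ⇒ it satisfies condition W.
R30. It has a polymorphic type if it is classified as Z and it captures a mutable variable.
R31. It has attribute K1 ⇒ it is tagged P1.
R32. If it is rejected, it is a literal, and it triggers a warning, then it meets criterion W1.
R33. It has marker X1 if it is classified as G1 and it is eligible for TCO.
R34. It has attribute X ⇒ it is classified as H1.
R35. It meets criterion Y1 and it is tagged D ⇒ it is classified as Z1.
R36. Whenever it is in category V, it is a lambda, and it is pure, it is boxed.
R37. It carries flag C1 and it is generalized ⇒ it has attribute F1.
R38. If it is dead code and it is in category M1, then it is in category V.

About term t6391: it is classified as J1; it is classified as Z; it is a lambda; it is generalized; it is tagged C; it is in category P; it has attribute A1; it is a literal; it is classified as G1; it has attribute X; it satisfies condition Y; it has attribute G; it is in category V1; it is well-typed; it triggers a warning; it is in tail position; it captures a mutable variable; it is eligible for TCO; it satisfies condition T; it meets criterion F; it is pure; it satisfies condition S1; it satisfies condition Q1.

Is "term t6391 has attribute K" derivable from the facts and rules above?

By R6 (it is classified as J1, it is a lambda): it meets criterion Y1.
By R9 (it has attribute A1, it is in category V1): it meets criterion U1.
By R22 (it satisfies condition Y): it is in category N1.
By R23 (it is tagged C): it meets criterion L.
By R24 (it is in category P): it is dead code.
By R25 (it satisfies condition S1): it has attribute H.
By R27 (it meets criterion F): it is tagged D.
By R28 (it triggers a warning, it is pure, it is generalized): it has attribute J.
By R30 (it is classified as Z, it captures a mutable variable): it has a polymorphic type.
By R33 (it is classified as G1, it is eligible for TCO): it has marker X1.
By R34 (it has attribute X): it is classified as H1.
By R35 (it meets criterion Y1, it is tagged D): it is classified as Z1.
By R1 (it is classified as Z1): it is tagged E1.
By R2 (it meets criterion L, it is well-typed): it has attribute T1.
By R13 (it has attribute H): it is inlined.
By R16 (it is classified as H1): it satisfies condition N.
By R18 (it has attribute T1, it satisfies condition T): it is rejected.
By R26 (it has attribute J, it is dead code): it satisfies condition D1.
By R29 (it has a polymorphic type, it satisfies condition Y, it has marker X1): it satisfies condition W.
By R32 (it is rejected, it is a literal, it triggers a warning): it meets criterion W1.
By R5 (it meets criterion W1): it may diverge.
By R8 (it satisfies condition W, it satisfies condition N): it has attribute L1.
By R20 (it satisfies condition D1, it satisfies condition S1, it meets criterion U1): it is in category V.
By R36 (it is in category V, it is a lambda, it is pure): it is boxed.
By R3 (it has attribute L1, it is in category N1): it carries flag A.
By R12 (it is boxed, it is a lambda): it is tagged S.
By R21 (it carries flag A, it is inlined): it carries flag M.
By R4 (it may diverge, it is tagged S, it satisfies condition T): it is applied.
By R10 (it is applied, it is tagged E1, it satisfies condition S1): it has attribute K1.
By R31 (it has attribute K1): it is tagged P1.
By R17 (it is tagged P1, it carries flag M): it has attribute K.

Yes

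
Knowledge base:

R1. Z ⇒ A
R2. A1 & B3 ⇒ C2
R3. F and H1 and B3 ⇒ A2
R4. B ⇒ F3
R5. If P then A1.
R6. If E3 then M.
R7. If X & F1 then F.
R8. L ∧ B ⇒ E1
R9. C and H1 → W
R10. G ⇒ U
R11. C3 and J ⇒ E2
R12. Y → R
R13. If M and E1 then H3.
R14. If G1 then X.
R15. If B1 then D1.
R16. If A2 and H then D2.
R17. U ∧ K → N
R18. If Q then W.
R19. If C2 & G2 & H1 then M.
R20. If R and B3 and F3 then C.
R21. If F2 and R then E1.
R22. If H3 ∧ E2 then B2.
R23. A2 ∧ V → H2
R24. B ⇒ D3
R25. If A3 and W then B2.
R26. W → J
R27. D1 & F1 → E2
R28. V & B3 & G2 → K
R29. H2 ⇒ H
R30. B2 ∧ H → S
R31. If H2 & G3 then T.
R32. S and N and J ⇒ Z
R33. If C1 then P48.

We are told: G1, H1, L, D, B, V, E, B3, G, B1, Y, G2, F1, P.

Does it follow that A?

F3  (by R4: B)
A1  (by R5: P)
E1  (by R8: L, B)
U  (by R10: G)
R  (by R12: Y)
X  (by R14: G1)
D1  (by R15: B1)
C  (by R20: R, B3, F3)
E2  (by R27: D1, F1)
K  (by R28: V, B3, G2)
C2  (by R2: A1, B3)
F  (by R7: X, F1)
W  (by R9: C, H1)
N  (by R17: U, K)
M  (by R19: C2, G2, H1)
J  (by R26: W)
A2  (by R3: F, H1, B3)
H3  (by R13: M, E1)
B2  (by R22: H3, E2)
H2  (by R23: A2, V)
H  (by R29: H2)
S  (by R30: B2, H)
Z  (by R32: S, N, J)
A  (by R1: Z)

Yes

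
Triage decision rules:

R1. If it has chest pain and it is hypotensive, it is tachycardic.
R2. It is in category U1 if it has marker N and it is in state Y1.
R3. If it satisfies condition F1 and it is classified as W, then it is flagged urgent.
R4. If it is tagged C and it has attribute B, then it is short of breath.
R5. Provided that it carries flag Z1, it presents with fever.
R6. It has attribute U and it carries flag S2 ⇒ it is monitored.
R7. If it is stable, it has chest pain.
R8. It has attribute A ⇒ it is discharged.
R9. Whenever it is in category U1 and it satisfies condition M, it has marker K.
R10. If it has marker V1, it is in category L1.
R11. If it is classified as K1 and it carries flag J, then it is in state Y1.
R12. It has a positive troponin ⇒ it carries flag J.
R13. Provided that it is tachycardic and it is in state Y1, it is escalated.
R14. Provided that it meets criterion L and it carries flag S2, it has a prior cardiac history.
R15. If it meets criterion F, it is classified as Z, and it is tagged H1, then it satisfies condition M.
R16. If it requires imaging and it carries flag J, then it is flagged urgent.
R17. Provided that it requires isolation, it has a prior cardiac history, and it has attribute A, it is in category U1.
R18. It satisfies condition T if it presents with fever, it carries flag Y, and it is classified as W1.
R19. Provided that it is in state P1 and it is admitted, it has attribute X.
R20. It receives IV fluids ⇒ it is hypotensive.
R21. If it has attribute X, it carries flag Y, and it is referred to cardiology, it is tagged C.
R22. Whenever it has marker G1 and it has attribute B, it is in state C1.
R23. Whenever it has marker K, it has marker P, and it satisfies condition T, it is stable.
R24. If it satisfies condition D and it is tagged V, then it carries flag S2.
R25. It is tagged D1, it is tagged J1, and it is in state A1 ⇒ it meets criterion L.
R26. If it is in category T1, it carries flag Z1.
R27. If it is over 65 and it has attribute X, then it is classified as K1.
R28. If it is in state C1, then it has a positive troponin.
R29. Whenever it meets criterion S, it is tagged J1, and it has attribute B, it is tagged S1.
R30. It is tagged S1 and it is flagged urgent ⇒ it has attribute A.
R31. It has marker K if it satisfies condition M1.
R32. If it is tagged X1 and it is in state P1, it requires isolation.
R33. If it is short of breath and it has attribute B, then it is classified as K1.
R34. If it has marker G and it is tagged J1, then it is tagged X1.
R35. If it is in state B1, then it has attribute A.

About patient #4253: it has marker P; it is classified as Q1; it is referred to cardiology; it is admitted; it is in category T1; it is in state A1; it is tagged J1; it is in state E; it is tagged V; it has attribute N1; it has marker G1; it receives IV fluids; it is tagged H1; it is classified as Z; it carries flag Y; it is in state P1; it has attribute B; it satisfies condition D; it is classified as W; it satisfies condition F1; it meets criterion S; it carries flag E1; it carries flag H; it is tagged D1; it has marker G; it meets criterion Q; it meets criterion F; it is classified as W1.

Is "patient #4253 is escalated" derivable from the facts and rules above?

Yes

By R3 (it satisfies condition F1, it is classified as W): it is flagged urgent.
By R15 (it meets criterion F, it is classified as Z, it is tagged H1): it satisfies condition M.
By R19 (it is in state P1, it is admitted): it has attribute X.
By R20 (it receives IV fluids): it is hypotensive.
By R21 (it has attribute X, it carries flag Y, it is referred to cardiology): it is tagged C.
By R22 (it has marker G1, it has attribute B): it is in state C1.
By R24 (it satisfies condition D, it is tagged V): it carries flag S2.
By R25 (it is tagged D1, it is tagged J1, it is in state A1): it meets criterion L.
By R26 (it is in category T1): it carries flag Z1.
By R28 (it is in state C1): it has a positive troponin.
By R29 (it meets criterion S, it is tagged J1, it has attribute B): it is tagged S1.
By R30 (it is tagged S1, it is flagged urgent): it has attribute A.
By R34 (it has marker G, it is tagged J1): it is tagged X1.
By R4 (it is tagged C, it has attribute B): it is short of breath.
By R5 (it carries flag Z1): it presents with fever.
By R12 (it has a positive troponin): it carries flag J.
By R14 (it meets criterion L, it carries flag S2): it has a prior cardiac history.
By R18 (it presents with fever, it carries flag Y, it is classified as W1): it satisfies condition T.
By R32 (it is tagged X1, it is in state P1): it requires isolation.
By R33 (it is short of breath, it has attribute B): it is classified as K1.
By R11 (it is classified as K1, it carries flag J): it is in state Y1.
By R17 (it requires isolation, it has a prior cardiac history, it has attribute A): it is in category U1.
By R9 (it is in category U1, it satisfies condition M): it has marker K.
By R23 (it has marker K, it has marker P, it satisfies condition T): it is stable.
By R7 (it is stable): it has chest pain.
By R1 (it has chest pain, it is hypotensive): it is tachycardic.
By R13 (it is tachycardic, it is in state Y1): it is escalated.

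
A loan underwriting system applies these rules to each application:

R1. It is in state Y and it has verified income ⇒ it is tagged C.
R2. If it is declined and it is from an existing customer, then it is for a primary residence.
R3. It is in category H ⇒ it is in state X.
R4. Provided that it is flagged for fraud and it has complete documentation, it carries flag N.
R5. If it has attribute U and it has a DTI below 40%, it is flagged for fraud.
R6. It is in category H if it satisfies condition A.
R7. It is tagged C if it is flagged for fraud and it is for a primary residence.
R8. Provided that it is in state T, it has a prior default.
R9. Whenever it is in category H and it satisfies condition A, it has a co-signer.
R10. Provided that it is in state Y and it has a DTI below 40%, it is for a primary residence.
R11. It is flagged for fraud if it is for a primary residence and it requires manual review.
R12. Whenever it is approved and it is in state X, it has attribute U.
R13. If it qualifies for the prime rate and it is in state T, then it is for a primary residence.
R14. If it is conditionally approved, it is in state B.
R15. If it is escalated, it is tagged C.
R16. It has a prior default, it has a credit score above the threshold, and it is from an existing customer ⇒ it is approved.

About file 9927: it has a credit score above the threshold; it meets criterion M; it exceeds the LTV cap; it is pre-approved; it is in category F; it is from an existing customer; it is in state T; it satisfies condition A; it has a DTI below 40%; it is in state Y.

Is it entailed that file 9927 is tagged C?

Yes

By R6 (it satisfies condition A): it is in category H.
By R8 (it is in state T): it has a prior default.
By R10 (it is in state Y, it has a DTI below 40%): it is for a primary residence.
By R16 (it has a prior default, it has a credit score above the threshold, it is from an existing customer): it is approved.
By R3 (it is in category H): it is in state X.
By R12 (it is approved, it is in state X): it has attribute U.
By R5 (it has attribute U, it has a DTI below 40%): it is flagged for fraud.
By R7 (it is flagged for fraud, it is for a primary residence): it is tagged C.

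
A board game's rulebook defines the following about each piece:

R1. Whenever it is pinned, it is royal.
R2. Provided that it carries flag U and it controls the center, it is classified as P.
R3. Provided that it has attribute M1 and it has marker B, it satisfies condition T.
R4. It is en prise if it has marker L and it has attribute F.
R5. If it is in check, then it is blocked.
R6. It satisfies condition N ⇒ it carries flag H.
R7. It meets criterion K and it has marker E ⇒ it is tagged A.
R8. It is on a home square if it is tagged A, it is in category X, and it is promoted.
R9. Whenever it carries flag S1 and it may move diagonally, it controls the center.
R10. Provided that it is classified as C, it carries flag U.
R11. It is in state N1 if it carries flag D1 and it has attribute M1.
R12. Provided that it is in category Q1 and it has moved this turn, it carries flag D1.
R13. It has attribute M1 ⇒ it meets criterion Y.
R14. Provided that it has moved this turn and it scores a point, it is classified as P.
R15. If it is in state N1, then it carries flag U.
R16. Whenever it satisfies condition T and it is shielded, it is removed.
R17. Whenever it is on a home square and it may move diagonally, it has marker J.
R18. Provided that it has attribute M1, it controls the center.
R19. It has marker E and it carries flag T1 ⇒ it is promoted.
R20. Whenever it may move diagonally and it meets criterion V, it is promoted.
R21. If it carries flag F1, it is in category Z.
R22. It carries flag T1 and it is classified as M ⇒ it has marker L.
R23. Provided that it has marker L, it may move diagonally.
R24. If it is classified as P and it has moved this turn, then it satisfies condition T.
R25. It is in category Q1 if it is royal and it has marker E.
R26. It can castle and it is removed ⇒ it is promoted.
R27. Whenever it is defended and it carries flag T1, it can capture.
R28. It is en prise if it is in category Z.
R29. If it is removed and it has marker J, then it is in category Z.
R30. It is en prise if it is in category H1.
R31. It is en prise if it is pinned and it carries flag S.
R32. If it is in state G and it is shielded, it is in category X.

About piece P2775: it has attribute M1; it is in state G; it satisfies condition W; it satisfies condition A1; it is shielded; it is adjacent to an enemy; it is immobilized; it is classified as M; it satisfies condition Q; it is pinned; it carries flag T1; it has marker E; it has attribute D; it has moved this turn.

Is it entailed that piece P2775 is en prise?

Forward chaining from the given facts derives: is royal, meets criterion Y, controls the center, is promoted, has marker L, may move diagonally, is in category Q1, is in category X, carries flag D1, is in state N1, carries flag U, is classified as P, satisfies condition T, is removed.
Rules concluding "it is en prise": R4 needs "it has attribute F"; R28 needs "it is in category Z"; R30 needs "it is in category H1"; R31 needs "it carries flag S" — none of these are established.

No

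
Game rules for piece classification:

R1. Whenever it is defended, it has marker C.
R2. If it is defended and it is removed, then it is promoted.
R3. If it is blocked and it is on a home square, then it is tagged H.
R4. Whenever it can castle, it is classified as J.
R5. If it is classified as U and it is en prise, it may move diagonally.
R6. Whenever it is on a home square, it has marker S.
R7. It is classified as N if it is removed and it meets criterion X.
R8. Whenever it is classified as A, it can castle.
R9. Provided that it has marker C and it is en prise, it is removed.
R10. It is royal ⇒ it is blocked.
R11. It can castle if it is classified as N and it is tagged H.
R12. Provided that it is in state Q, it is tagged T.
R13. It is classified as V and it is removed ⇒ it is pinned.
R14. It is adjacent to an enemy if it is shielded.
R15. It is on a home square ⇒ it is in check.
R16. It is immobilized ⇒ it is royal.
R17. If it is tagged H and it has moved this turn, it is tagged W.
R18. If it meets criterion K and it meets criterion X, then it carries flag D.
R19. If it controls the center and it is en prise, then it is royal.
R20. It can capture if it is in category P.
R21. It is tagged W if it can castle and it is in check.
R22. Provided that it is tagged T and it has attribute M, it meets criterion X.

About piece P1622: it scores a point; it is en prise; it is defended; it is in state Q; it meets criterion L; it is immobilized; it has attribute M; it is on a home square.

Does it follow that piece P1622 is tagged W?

Yes

By R1 (it is defended): it has marker C.
By R9 (it has marker C, it is en prise): it is removed.
By R12 (it is in state Q): it is tagged T.
By R15 (it is on a home square): it is in check.
By R16 (it is immobilized): it is royal.
By R22 (it is tagged T, it has attribute M): it meets criterion X.
By R7 (it is removed, it meets criterion X): it is classified as N.
By R10 (it is royal): it is blocked.
By R3 (it is blocked, it is on a home square): it is tagged H.
By R11 (it is classified as N, it is tagged H): it can castle.
By R21 (it can castle, it is in check): it is tagged W.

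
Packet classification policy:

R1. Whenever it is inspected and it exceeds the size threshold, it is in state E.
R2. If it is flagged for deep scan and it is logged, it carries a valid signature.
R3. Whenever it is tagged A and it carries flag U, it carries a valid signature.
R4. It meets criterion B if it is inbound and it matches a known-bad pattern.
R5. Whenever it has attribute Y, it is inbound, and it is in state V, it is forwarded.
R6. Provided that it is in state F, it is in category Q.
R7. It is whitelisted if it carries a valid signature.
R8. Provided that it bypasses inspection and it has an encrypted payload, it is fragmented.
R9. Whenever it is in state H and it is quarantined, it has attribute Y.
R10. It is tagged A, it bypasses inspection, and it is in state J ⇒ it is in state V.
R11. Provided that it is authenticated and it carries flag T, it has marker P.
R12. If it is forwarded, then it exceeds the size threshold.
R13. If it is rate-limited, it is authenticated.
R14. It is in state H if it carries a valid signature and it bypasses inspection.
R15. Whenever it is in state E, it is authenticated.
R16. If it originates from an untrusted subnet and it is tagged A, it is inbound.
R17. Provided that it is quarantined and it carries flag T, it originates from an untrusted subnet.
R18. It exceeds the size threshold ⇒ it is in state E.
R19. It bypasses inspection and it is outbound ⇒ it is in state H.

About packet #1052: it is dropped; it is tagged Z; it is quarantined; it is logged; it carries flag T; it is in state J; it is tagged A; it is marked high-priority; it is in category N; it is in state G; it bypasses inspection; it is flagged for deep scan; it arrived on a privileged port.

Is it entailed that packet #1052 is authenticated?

Yes

By R2 (it is flagged for deep scan, it is logged): it carries a valid signature.
By R10 (it is tagged A, it bypasses inspection, it is in state J): it is in state V.
By R14 (it carries a valid signature, it bypasses inspection): it is in state H.
By R17 (it is quarantined, it carries flag T): it originates from an untrusted subnet.
By R9 (it is in state H, it is quarantined): it has attribute Y.
By R16 (it originates from an untrusted subnet, it is tagged A): it is inbound.
By R5 (it has attribute Y, it is inbound, it is in state V): it is forwarded.
By R12 (it is forwarded): it exceeds the size threshold.
By R18 (it exceeds the size threshold): it is in state E.
By R15 (it is in state E): it is authenticated.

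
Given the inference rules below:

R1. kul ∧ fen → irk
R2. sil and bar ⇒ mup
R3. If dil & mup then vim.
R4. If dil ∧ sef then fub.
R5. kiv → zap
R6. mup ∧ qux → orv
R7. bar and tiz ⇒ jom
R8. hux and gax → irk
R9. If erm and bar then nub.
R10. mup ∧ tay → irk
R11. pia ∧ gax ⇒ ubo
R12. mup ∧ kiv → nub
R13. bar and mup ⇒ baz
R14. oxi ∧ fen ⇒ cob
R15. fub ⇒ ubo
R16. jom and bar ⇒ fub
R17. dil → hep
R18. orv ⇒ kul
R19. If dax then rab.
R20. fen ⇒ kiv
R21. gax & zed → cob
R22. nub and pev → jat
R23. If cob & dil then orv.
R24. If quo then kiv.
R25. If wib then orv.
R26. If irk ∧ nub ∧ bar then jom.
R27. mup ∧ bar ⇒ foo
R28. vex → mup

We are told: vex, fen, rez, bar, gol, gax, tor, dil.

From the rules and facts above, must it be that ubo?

No

Forward chaining from the given facts derives: hep, kiv, mup, vim, zap, nub, baz, foo.
Rules concluding ubo: R11 needs pia; R15 needs fub — none of these are established.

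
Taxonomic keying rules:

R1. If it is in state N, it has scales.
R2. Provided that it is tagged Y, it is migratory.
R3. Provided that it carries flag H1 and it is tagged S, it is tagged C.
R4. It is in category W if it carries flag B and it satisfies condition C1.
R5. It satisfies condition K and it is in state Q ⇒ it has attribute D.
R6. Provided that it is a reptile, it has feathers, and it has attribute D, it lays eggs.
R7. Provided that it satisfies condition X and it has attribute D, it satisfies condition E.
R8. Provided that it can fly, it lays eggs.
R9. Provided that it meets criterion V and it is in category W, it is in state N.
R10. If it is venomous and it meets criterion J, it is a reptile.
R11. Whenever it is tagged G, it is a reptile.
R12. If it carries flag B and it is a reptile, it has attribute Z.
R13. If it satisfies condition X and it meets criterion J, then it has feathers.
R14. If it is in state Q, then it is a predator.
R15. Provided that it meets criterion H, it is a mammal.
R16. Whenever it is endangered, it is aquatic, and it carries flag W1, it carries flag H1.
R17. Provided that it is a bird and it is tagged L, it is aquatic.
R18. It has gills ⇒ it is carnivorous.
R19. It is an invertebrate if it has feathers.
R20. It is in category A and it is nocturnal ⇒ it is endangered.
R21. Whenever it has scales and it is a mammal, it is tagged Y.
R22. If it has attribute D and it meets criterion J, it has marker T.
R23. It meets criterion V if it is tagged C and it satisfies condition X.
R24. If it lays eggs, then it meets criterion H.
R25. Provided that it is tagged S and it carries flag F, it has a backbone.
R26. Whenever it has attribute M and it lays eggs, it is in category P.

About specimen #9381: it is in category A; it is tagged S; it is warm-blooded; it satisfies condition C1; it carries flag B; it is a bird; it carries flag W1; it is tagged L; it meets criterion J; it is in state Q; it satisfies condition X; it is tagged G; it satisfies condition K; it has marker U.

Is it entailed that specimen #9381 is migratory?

Forward chaining from the given facts derives: is in category W, has attribute D, satisfies condition E, is a reptile, has attribute Z, has feathers, is a predator, is aquatic, is an invertebrate, has marker T, lays eggs, meets criterion H, is a mammal.
The only rule concluding "it is migratory" is R2, which needs "it is tagged Y"; that is never established.

No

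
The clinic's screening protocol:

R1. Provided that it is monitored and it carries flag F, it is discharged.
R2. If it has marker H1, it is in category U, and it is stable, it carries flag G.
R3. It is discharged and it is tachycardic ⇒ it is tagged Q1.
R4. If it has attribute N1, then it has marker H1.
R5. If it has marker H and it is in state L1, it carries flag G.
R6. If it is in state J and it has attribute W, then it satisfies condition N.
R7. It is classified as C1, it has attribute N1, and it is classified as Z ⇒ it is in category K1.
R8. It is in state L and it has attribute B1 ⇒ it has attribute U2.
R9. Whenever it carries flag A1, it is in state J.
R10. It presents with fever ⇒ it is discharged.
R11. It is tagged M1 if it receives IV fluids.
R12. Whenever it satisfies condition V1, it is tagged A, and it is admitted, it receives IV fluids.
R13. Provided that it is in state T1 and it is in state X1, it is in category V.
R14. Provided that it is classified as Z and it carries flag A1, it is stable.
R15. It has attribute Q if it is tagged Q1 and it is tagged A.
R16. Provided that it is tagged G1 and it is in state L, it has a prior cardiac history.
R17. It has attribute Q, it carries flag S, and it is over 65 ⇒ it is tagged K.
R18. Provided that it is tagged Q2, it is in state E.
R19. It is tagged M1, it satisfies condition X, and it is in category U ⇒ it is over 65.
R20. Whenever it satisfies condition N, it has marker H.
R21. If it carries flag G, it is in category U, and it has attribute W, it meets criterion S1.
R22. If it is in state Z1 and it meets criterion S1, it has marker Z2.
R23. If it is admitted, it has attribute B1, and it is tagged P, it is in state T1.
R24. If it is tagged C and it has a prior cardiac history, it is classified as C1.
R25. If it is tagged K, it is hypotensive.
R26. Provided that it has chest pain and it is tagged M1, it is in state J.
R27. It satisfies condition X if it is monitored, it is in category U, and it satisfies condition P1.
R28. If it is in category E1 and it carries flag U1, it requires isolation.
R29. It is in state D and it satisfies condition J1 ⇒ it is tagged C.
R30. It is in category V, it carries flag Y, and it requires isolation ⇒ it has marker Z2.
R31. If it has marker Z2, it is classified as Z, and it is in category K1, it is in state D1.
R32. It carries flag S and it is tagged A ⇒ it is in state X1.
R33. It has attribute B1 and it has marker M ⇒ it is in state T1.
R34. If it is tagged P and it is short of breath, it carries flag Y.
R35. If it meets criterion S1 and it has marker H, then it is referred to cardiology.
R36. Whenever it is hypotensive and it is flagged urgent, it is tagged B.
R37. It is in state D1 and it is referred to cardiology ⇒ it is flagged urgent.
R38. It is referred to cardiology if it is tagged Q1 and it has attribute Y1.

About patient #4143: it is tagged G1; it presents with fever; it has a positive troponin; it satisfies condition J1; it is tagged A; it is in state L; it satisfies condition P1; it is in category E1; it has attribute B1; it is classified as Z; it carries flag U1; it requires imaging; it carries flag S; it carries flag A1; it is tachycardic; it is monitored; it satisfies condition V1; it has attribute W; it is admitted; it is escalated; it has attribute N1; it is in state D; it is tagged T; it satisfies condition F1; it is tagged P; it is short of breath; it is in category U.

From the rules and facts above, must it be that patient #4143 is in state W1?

Forward chaining from the given facts derives: has marker H1, has attribute U2, is in state J, is discharged, receives IV fluids, is stable, has a prior cardiac history, is in state T1, satisfies condition X, requires isolation, is tagged C, is in state X1, carries flag Y, carries flag G, is tagged Q1, satisfies condition N, is tagged M1, is in category V, has attribute Q, is over 65, has marker H, meets criterion S1, is classified as C1, has marker Z2, is referred to cardiology, is in category K1, is tagged K, is hypotensive, is in state D1, is flagged urgent, is tagged B.
No rule has "it is in state W1" as its conclusion, and it is not among the given facts.

No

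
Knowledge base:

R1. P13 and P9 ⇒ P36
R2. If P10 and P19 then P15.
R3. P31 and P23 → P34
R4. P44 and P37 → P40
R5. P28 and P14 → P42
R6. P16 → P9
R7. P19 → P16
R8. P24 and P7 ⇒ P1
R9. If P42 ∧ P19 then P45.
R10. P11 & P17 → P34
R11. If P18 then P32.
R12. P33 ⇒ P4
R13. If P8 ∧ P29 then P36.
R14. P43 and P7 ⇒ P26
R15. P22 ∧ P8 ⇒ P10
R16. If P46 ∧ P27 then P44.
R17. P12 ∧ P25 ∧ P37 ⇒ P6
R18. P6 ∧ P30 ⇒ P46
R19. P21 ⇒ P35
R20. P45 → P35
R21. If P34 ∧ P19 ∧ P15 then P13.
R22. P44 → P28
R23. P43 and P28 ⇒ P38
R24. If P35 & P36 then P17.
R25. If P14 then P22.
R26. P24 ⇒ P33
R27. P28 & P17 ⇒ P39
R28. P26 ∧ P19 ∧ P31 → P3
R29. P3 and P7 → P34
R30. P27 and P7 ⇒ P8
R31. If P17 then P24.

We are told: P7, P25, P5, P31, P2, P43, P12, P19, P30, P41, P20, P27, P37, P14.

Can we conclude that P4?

P16  (by R7: P19)
P26  (by R14: P43, P7)
P6  (by R17: P12, P25, P37)
P46  (by R18: P6, P30)
P22  (by R25: P14)
P3  (by R28: P26, P19, P31)
P34  (by R29: P3, P7)
P8  (by R30: P27, P7)
P9  (by R6: P16)
P10  (by R15: P22, P8)
P44  (by R16: P46, P27)
P28  (by R22: P44)
P15  (by R2: P10, P19)
P42  (by R5: P28, P14)
P45  (by R9: P42, P19)
P35  (by R20: P45)
P13  (by R21: P34, P19, P15)
P36  (by R1: P13, P9)
P17  (by R24: P35, P36)
P24  (by R31: P17)
P33  (by R26: P24)
P4  (by R12: P33)

Yes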